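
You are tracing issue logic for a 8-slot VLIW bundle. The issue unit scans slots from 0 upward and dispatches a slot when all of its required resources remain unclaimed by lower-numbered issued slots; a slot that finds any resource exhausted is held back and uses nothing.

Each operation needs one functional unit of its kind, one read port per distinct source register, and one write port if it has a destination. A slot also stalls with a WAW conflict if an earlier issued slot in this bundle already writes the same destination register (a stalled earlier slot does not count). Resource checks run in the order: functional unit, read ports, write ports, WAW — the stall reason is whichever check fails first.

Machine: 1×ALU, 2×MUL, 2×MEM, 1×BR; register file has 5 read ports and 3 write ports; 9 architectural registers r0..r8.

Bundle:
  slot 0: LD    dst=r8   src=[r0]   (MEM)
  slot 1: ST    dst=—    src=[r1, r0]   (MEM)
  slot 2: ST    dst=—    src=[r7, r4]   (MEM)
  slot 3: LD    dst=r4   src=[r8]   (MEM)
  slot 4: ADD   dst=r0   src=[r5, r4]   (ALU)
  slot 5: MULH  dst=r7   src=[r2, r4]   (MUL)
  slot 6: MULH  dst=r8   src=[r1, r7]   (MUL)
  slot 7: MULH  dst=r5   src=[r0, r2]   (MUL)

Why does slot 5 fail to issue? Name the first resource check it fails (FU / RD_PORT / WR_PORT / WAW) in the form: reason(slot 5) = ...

reason(slot 5) = RD_PORT

  0. MEM→r8 ⇒ go  {1A/2Mu/1Ld/1B | 4r 2w}
  1. MEM ⇒ go  {1A/2Mu/0Ld/1B | 2r 2w}
  2. MEM ⇒ no(FU)  {1A/2Mu/0Ld/1B | 2r 2w}
  3. MEM→r4 ⇒ no(FU)  {1A/2Mu/0Ld/1B | 2r 2w}
  4. ALU→r0 ⇒ go  {0A/2Mu/0Ld/1B | 0r 1w}
  5. MUL→r7 ⇒ no(RD_PORT)  {0A/2Mu/0Ld/1B | 0r 1w}
  6. MUL→r8 ⇒ no(RD_PORT)  {0A/2Mu/0Ld/1B | 0r 1w}
  7. MUL→r5 ⇒ no(RD_PORT)  {0A/2Mu/0Ld/1B | 0r 1w}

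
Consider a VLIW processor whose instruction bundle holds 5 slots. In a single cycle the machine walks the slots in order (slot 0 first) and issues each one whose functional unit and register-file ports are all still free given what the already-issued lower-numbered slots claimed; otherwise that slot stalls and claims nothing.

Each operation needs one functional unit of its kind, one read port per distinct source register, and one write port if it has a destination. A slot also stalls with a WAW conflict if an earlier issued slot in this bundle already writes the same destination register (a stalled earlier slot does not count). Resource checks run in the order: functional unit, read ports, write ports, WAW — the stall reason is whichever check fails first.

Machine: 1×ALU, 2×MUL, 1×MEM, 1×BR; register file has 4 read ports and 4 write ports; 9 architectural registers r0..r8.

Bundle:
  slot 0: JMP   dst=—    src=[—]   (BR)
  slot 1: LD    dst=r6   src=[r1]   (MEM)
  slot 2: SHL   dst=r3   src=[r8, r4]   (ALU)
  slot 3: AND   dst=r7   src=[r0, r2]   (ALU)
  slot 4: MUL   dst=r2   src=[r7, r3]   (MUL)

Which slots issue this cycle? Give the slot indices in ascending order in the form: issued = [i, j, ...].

[0] BR needs rd=0 wr=0: ok; after: ALU=1 MUL=2 MEM=1 BR=0, R=4, W=4
[1] MEM needs rd=1 wr=1: ok; after: ALU=1 MUL=2 MEM=0 BR=0, R=3, W=3
[2] ALU needs rd=2 wr=1: ok; after: ALU=0 MUL=2 MEM=0 BR=0, R=1, W=2
[3] ALU needs rd=2 wr=1: FU; after: ALU=0 MUL=2 MEM=0 BR=0, R=1, W=2
[4] MUL needs rd=2 wr=1: RD_PORT; after: ALU=0 MUL=2 MEM=0 BR=0, R=1, W=2

issued = [0, 1, 2]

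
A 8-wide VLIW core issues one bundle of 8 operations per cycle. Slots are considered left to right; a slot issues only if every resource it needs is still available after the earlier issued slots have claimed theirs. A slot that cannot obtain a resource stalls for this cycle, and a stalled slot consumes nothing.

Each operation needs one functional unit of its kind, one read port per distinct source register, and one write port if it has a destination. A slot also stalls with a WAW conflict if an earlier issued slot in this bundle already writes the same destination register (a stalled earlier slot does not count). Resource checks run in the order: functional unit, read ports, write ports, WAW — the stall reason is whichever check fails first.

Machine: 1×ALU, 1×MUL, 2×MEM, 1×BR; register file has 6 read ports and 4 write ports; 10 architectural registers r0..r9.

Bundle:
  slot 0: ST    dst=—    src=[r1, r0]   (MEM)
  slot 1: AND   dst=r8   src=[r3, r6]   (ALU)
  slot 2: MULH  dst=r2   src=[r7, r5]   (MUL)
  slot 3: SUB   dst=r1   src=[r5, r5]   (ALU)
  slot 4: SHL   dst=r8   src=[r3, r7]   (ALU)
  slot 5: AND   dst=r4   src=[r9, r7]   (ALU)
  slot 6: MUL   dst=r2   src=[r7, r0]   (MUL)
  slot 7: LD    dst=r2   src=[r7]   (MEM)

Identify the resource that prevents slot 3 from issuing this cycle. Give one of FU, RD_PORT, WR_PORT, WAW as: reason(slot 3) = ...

#0 MEM src=r1,r0 dispatched  <A:1 Mu:1 Ld:1 B:1 rd:4 wr:4>
#1 ALU src=r3,r6 dispatched  <A:0 Mu:1 Ld:1 B:1 rd:2 wr:3>
#2 MUL src=r7,r5 dispatched  <A:0 Mu:0 Ld:1 B:1 rd:0 wr:2>
#3 ALU src=r5,r5 held:FU  <A:0 Mu:0 Ld:1 B:1 rd:0 wr:2>
#4 ALU src=r3,r7 held:FU  <A:0 Mu:0 Ld:1 B:1 rd:0 wr:2>
#5 ALU src=r9,r7 held:FU  <A:0 Mu:0 Ld:1 B:1 rd:0 wr:2>
#6 MUL src=r7,r0 held:FU  <A:0 Mu:0 Ld:1 B:1 rd:0 wr:2>
#7 MEM src=r7 held:RD_PORT  <A:0 Mu:0 Ld:1 B:1 rd:0 wr:2>

reason(slot 3) = FU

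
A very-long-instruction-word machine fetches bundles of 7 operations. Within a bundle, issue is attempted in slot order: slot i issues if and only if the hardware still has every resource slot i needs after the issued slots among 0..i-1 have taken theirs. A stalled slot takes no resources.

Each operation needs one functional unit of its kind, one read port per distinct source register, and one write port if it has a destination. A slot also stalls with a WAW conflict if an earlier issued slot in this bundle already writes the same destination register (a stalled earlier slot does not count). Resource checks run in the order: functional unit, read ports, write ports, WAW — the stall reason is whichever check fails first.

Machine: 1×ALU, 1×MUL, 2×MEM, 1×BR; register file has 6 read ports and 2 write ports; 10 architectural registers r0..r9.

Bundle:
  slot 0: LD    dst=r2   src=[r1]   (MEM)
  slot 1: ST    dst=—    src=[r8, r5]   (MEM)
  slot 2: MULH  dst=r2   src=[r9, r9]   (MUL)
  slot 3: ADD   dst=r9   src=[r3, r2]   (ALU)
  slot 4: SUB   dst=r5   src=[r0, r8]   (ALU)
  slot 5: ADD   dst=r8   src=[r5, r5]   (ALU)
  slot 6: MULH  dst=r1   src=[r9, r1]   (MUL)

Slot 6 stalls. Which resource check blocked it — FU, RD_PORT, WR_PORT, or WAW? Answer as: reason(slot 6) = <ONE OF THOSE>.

#0 MEM src=r1 dispatched  <A:1 Mu:1 Ld:1 B:1 rd:5 wr:1>
#1 MEM src=r8,r5 dispatched  <A:1 Mu:1 Ld:0 B:1 rd:3 wr:1>
#2 MUL src=r9,r9 held:WAW  <A:1 Mu:1 Ld:0 B:1 rd:3 wr:1>
#3 ALU src=r3,r2 dispatched  <A:0 Mu:1 Ld:0 B:1 rd:1 wr:0>
#4 ALU src=r0,r8 held:FU  <A:0 Mu:1 Ld:0 B:1 rd:1 wr:0>
#5 ALU src=r5,r5 held:FU  <A:0 Mu:1 Ld:0 B:1 rd:1 wr:0>
#6 MUL src=r9,r1 held:RD_PORT  <A:0 Mu:1 Ld:0 B:1 rd:1 wr:0>

reason(slot 6) = RD_PORT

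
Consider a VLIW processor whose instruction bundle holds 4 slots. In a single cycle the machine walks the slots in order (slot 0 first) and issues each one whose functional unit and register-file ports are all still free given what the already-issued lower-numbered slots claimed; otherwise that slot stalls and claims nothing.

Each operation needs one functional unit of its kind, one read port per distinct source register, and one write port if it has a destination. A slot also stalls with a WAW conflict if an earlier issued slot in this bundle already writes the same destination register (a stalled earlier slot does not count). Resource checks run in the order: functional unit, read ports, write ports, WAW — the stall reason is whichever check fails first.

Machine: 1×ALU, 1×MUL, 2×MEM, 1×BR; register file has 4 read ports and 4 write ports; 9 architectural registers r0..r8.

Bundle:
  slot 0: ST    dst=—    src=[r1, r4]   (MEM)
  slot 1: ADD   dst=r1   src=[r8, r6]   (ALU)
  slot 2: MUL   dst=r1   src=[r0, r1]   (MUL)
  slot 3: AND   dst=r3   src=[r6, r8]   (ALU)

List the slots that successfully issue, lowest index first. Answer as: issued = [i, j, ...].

issued = [0, 1]

[0] MEM needs rd=2 wr=0: ok; after: ALU=1 MUL=1 MEM=1 BR=1, R=2, W=4
[1] ALU needs rd=2 wr=1: ok; after: ALU=0 MUL=1 MEM=1 BR=1, R=0, W=3
[2] MUL needs rd=2 wr=1: RD_PORT; after: ALU=0 MUL=1 MEM=1 BR=1, R=0, W=3
[3] ALU needs rd=2 wr=1: FU; after: ALU=0 MUL=1 MEM=1 BR=1, R=0, W=3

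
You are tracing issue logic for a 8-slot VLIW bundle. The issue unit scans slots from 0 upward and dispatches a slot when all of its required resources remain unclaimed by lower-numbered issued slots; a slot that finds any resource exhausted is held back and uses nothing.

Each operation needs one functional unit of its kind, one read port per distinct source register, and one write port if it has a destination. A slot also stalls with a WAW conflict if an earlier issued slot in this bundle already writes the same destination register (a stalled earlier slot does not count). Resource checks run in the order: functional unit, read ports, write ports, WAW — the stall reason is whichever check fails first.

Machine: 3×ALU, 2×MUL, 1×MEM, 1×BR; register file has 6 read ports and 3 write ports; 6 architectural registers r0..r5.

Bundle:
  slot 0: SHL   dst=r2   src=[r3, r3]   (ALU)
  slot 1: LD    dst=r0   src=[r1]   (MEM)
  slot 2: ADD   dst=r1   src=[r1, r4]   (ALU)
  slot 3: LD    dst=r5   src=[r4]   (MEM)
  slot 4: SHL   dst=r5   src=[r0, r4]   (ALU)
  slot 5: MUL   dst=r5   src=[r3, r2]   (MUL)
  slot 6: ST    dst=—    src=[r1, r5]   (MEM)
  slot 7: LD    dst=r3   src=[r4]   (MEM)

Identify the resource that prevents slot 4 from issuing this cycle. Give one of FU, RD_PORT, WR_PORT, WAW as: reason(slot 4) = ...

reason(slot 4) = WR_PORT

#0 ALU src=r3,r3 dispatched  <A:2 Mu:2 Ld:1 B:1 rd:5 wr:2>
#1 MEM src=r1 dispatched  <A:2 Mu:2 Ld:0 B:1 rd:4 wr:1>
#2 ALU src=r1,r4 dispatched  <A:1 Mu:2 Ld:0 B:1 rd:2 wr:0>
#3 MEM src=r4 held:FU  <A:1 Mu:2 Ld:0 B:1 rd:2 wr:0>
#4 ALU src=r0,r4 held:WR_PORT  <A:1 Mu:2 Ld:0 B:1 rd:2 wr:0>
#5 MUL src=r3,r2 held:WR_PORT  <A:1 Mu:2 Ld:0 B:1 rd:2 wr:0>
#6 MEM src=r1,r5 held:FU  <A:1 Mu:2 Ld:0 B:1 rd:2 wr:0>
#7 MEM src=r4 held:FU  <A:1 Mu:2 Ld:0 B:1 rd:2 wr:0>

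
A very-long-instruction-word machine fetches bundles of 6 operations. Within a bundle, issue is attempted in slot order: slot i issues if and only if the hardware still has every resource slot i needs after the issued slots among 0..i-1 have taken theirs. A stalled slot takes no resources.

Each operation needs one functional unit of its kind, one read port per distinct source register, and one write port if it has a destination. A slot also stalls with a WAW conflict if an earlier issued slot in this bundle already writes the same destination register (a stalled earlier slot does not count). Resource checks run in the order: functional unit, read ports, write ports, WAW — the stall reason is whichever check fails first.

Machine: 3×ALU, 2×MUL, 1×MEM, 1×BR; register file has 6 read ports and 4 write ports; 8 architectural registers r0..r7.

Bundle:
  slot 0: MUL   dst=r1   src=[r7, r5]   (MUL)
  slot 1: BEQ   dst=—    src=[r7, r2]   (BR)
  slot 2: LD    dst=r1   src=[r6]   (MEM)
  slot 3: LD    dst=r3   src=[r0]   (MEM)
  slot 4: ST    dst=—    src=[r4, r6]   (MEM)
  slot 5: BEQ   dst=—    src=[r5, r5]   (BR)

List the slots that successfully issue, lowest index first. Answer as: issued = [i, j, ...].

issued = [0, 1, 3]

slot 0 (MUL): ISSUE — free A3,Mu1,Ld1,B1 rp4 wp3
slot 1 (BR): ISSUE — free A3,Mu1,Ld1,B0 rp2 wp3
slot 2 (MEM): stall WAW — free A3,Mu1,Ld1,B0 rp2 wp3
slot 3 (MEM): ISSUE — free A3,Mu1,Ld0,B0 rp1 wp2
slot 4 (MEM): stall FU — free A3,Mu1,Ld0,B0 rp1 wp2
slot 5 (BR): stall FU — free A3,Mu1,Ld0,B0 rp1 wp2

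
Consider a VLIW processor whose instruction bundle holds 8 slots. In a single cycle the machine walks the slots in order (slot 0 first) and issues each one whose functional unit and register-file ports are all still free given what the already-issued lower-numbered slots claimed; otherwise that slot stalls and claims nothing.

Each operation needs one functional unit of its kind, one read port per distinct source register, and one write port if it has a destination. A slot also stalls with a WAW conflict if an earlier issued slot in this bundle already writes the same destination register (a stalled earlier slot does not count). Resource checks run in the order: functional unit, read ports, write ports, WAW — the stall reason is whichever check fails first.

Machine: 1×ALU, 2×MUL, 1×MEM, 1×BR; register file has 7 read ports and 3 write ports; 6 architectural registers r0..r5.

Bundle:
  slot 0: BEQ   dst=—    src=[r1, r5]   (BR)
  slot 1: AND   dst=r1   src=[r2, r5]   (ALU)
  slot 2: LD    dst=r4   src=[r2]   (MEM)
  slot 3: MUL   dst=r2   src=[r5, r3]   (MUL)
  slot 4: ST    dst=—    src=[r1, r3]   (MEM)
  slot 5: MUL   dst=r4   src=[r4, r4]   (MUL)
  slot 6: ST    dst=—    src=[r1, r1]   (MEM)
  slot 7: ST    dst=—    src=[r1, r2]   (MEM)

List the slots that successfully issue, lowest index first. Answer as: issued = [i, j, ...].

[0] BR needs rd=2 wr=0: ok; after: ALU=1 MUL=2 MEM=1 BR=0, R=5, W=3
[1] ALU needs rd=2 wr=1: ok; after: ALU=0 MUL=2 MEM=1 BR=0, R=3, W=2
[2] MEM needs rd=1 wr=1: ok; after: ALU=0 MUL=2 MEM=0 BR=0, R=2, W=1
[3] MUL needs rd=2 wr=1: ok; after: ALU=0 MUL=1 MEM=0 BR=0, R=0, W=0
[4] MEM needs rd=2 wr=0: FU; after: ALU=0 MUL=1 MEM=0 BR=0, R=0, W=0
[5] MUL needs rd=1 wr=1: RD_PORT; after: ALU=0 MUL=1 MEM=0 BR=0, R=0, W=0
[6] MEM needs rd=1 wr=0: FU; after: ALU=0 MUL=1 MEM=0 BR=0, R=0, W=0
[7] MEM needs rd=2 wr=0: FU; after: ALU=0 MUL=1 MEM=0 BR=0, R=0, W=0

issued = [0, 1, 2, 3]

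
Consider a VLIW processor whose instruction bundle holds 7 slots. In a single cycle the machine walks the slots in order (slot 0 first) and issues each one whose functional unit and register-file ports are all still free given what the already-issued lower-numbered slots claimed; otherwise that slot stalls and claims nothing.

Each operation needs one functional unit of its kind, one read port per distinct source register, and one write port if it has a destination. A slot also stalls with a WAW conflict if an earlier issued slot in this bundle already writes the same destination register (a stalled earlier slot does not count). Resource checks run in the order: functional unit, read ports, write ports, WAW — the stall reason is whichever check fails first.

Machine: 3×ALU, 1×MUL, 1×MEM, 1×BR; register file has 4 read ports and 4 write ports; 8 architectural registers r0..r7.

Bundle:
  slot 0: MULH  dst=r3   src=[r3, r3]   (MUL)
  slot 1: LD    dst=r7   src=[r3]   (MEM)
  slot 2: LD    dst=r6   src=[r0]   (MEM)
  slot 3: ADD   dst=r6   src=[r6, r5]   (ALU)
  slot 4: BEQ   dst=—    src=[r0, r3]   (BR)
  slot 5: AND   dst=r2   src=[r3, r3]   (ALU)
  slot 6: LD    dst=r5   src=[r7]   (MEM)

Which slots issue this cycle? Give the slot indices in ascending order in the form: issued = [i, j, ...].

issued = [0, 1, 3]

#0 MUL src=r3,r3 dispatched  <A:3 Mu:0 Ld:1 B:1 rd:3 wr:3>
#1 MEM src=r3 dispatched  <A:3 Mu:0 Ld:0 B:1 rd:2 wr:2>
#2 MEM src=r0 held:FU  <A:3 Mu:0 Ld:0 B:1 rd:2 wr:2>
#3 ALU src=r6,r5 dispatched  <A:2 Mu:0 Ld:0 B:1 rd:0 wr:1>
#4 BR src=r0,r3 held:RD_PORT  <A:2 Mu:0 Ld:0 B:1 rd:0 wr:1>
#5 ALU src=r3,r3 held:RD_PORT  <A:2 Mu:0 Ld:0 B:1 rd:0 wr:1>
#6 MEM src=r7 held:FU  <A:2 Mu:0 Ld:0 B:1 rd:0 wr:1>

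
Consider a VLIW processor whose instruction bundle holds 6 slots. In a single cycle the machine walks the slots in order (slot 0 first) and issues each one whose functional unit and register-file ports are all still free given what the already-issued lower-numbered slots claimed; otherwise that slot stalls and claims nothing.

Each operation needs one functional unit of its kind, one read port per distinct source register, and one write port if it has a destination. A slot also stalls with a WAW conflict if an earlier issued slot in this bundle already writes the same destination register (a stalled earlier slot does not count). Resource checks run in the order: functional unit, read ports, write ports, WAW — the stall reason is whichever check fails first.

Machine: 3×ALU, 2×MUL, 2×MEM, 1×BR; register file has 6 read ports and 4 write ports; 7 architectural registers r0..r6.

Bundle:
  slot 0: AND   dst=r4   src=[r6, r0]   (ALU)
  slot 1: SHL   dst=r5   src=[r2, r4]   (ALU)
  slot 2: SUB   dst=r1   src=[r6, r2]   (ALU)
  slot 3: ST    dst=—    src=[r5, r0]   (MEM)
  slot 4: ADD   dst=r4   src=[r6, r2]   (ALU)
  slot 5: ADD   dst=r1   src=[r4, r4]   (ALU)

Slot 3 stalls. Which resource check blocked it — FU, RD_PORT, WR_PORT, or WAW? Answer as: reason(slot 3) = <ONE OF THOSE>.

slot 0 (ALU): ISSUE — free A2,Mu2,Ld2,B1 rp4 wp3
slot 1 (ALU): ISSUE — free A1,Mu2,Ld2,B1 rp2 wp2
slot 2 (ALU): ISSUE — free A0,Mu2,Ld2,B1 rp0 wp1
slot 3 (MEM): stall RD_PORT — free A0,Mu2,Ld2,B1 rp0 wp1
slot 4 (ALU): stall FU — free A0,Mu2,Ld2,B1 rp0 wp1
slot 5 (ALU): stall FU — free A0,Mu2,Ld2,B1 rp0 wp1

reason(slot 3) = RD_PORT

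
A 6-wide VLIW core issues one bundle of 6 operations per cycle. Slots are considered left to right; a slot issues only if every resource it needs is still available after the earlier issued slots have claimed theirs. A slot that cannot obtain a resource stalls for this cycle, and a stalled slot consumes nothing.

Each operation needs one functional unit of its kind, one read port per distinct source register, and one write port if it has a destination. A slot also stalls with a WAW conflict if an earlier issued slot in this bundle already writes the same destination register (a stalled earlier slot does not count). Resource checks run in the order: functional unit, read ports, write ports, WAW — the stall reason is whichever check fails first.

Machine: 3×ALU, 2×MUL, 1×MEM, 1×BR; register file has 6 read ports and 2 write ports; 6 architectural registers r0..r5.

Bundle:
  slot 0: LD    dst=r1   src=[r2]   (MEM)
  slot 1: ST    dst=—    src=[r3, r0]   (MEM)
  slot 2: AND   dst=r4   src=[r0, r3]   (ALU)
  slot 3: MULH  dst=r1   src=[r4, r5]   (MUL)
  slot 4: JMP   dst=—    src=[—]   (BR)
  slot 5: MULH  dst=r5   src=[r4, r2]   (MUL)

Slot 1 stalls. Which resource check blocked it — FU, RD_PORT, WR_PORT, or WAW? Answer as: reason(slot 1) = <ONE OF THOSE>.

reason(slot 1) = FU

(0) want 1×MEM +1rd +1wr — yes → AL3|MU2|ME0|BR1|rd5|wr1
(1) want 1×MEM +2rd +0wr — FU → AL3|MU2|ME0|BR1|rd5|wr1
(2) want 1×ALU +2rd +1wr — yes → AL2|MU2|ME0|BR1|rd3|wr0
(3) want 1×MUL +2rd +1wr — WR_PORT → AL2|MU2|ME0|BR1|rd3|wr0
(4) want 1×BR +0rd +0wr — yes → AL2|MU2|ME0|BR0|rd3|wr0
(5) want 1×MUL +2rd +1wr — WR_PORT → AL2|MU2|ME0|BR0|rd3|wr0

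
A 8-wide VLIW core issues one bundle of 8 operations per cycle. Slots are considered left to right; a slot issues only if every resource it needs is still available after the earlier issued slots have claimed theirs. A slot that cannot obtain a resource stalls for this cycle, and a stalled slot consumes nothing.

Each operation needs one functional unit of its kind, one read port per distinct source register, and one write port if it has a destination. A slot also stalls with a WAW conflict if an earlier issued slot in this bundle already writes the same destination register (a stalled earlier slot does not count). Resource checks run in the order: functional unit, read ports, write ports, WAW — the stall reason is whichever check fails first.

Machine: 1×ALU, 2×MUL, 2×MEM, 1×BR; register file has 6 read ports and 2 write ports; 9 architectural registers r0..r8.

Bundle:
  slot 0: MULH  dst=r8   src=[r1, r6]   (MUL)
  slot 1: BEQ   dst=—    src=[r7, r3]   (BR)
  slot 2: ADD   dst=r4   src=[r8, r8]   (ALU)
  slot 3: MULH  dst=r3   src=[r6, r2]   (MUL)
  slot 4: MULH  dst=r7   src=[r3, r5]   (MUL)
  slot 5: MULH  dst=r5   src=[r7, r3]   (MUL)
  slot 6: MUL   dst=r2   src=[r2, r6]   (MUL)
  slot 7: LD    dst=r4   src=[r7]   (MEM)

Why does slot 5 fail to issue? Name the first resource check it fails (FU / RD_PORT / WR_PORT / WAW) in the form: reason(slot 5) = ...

  0. MUL→r8 ⇒ go  {1A/1Mu/2Ld/1B | 4r 1w}
  1. BR ⇒ go  {1A/1Mu/2Ld/0B | 2r 1w}
  2. ALU→r4 ⇒ go  {0A/1Mu/2Ld/0B | 1r 0w}
  3. MUL→r3 ⇒ no(RD_PORT)  {0A/1Mu/2Ld/0B | 1r 0w}
  4. MUL→r7 ⇒ no(RD_PORT)  {0A/1Mu/2Ld/0B | 1r 0w}
  5. MUL→r5 ⇒ no(RD_PORT)  {0A/1Mu/2Ld/0B | 1r 0w}
  6. MUL→r2 ⇒ no(RD_PORT)  {0A/1Mu/2Ld/0B | 1r 0w}
  7. MEM→r4 ⇒ no(WR_PORT)  {0A/1Mu/2Ld/0B | 1r 0w}

reason(slot 5) = RD_PORT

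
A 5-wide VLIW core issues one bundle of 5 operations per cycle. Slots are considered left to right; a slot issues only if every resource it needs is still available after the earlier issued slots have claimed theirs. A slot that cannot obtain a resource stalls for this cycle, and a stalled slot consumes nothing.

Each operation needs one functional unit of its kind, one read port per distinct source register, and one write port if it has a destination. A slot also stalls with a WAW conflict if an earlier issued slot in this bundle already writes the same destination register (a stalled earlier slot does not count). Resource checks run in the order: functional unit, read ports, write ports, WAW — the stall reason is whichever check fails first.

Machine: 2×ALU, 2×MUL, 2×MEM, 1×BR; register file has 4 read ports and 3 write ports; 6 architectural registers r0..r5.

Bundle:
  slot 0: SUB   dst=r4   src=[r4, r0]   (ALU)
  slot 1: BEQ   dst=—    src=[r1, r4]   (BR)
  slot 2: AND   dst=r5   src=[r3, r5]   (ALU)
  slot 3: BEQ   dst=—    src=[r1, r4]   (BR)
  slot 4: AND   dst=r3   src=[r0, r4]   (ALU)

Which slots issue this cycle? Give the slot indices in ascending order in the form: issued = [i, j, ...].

issued = [0, 1]

(0) want 1×ALU +2rd +1wr — yes → AL1|MU2|ME2|BR1|rd2|wr2
(1) want 1×BR +2rd +0wr — yes → AL1|MU2|ME2|BR0|rd0|wr2
(2) want 1×ALU +2rd +1wr — RD_PORT → AL1|MU2|ME2|BR0|rd0|wr2
(3) want 1×BR +2rd +0wr — FU → AL1|MU2|ME2|BR0|rd0|wr2
(4) want 1×ALU +2rd +1wr — RD_PORT → AL1|MU2|ME2|BR0|rd0|wr2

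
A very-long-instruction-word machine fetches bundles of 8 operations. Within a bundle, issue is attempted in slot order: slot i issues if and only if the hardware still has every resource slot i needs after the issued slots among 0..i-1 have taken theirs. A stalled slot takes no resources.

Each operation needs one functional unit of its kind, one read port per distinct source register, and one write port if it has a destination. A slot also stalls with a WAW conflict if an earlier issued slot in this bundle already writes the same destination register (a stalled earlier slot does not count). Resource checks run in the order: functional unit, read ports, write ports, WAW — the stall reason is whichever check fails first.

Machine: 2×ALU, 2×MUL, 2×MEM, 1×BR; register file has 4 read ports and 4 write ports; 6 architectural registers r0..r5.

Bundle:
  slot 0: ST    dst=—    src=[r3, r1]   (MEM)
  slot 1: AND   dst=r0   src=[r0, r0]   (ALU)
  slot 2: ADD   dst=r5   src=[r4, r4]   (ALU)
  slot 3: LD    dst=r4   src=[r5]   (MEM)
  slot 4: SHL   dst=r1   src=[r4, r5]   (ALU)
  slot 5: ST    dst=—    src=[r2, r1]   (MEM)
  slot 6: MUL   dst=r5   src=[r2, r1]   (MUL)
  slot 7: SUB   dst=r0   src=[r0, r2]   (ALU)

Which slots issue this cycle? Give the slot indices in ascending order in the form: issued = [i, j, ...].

(0) want 1×MEM +2rd +0wr — yes → AL2|MU2|ME1|BR1|rd2|wr4
(1) want 1×ALU +1rd +1wr — yes → AL1|MU2|ME1|BR1|rd1|wr3
(2) want 1×ALU +1rd +1wr — yes → AL0|MU2|ME1|BR1|rd0|wr2
(3) want 1×MEM +1rd +1wr — RD_PORT → AL0|MU2|ME1|BR1|rd0|wr2
(4) want 1×ALU +2rd +1wr — FU → AL0|MU2|ME1|BR1|rd0|wr2
(5) want 1×MEM +2rd +0wr — RD_PORT → AL0|MU2|ME1|BR1|rd0|wr2
(6) want 1×MUL +2rd +1wr — RD_PORT → AL0|MU2|ME1|BR1|rd0|wr2
(7) want 1×ALU +2rd +1wr — FU → AL0|MU2|ME1|BR1|rd0|wr2

issued = [0, 1, 2]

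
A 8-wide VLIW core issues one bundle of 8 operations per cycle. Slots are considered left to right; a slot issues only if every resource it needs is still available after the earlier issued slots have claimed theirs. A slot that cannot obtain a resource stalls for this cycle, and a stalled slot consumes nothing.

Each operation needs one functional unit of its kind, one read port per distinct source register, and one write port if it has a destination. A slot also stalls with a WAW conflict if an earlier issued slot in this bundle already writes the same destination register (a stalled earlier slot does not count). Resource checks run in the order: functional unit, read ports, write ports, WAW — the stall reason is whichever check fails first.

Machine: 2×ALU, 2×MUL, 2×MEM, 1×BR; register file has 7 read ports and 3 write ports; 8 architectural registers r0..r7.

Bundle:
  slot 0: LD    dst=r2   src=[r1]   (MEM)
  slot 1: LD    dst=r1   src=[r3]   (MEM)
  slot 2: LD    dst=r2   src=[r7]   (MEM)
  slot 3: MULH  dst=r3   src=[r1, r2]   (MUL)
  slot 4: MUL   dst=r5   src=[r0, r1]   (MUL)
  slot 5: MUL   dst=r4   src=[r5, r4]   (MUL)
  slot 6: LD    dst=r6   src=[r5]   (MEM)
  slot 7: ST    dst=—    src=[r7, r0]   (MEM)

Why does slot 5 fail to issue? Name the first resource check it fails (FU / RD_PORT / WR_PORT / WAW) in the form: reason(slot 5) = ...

reason(slot 5) = WR_PORT

(0) want 1×MEM +1rd +1wr — yes → AL2|MU2|ME1|BR1|rd6|wr2
(1) want 1×MEM +1rd +1wr — yes → AL2|MU2|ME0|BR1|rd5|wr1
(2) want 1×MEM +1rd +1wr — FU → AL2|MU2|ME0|BR1|rd5|wr1
(3) want 1×MUL +2rd +1wr — yes → AL2|MU1|ME0|BR1|rd3|wr0
(4) want 1×MUL +2rd +1wr — WR_PORT → AL2|MU1|ME0|BR1|rd3|wr0
(5) want 1×MUL +2rd +1wr — WR_PORT → AL2|MU1|ME0|BR1|rd3|wr0
(6) want 1×MEM +1rd +1wr — FU → AL2|MU1|ME0|BR1|rd3|wr0
(7) want 1×MEM +2rd +0wr — FU → AL2|MU1|ME0|BR1|rd3|wr0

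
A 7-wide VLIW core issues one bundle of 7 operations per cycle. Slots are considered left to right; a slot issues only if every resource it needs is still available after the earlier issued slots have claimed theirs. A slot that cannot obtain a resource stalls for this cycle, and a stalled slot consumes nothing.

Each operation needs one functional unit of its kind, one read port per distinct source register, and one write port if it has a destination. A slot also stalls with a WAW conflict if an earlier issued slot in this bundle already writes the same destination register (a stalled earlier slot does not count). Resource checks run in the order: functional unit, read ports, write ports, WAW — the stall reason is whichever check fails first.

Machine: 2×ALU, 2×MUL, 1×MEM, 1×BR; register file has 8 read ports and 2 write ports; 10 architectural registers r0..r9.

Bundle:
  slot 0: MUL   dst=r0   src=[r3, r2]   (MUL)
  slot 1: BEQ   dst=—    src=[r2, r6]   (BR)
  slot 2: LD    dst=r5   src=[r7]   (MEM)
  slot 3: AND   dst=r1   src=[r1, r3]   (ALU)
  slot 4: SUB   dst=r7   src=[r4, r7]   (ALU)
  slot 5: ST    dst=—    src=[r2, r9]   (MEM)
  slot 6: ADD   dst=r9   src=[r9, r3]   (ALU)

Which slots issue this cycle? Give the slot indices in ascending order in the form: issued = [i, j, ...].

issued = [0, 1, 2]

#0 MUL src=r3,r2 dispatched  <A:2 Mu:1 Ld:1 B:1 rd:6 wr:1>
#1 BR src=r2,r6 dispatched  <A:2 Mu:1 Ld:1 B:0 rd:4 wr:1>
#2 MEM src=r7 dispatched  <A:2 Mu:1 Ld:0 B:0 rd:3 wr:0>
#3 ALU src=r1,r3 held:WR_PORT  <A:2 Mu:1 Ld:0 B:0 rd:3 wr:0>
#4 ALU src=r4,r7 held:WR_PORT  <A:2 Mu:1 Ld:0 B:0 rd:3 wr:0>
#5 MEM src=r2,r9 held:FU  <A:2 Mu:1 Ld:0 B:0 rd:3 wr:0>
#6 ALU src=r9,r3 held:WR_PORT  <A:2 Mu:1 Ld:0 B:0 rd:3 wr:0>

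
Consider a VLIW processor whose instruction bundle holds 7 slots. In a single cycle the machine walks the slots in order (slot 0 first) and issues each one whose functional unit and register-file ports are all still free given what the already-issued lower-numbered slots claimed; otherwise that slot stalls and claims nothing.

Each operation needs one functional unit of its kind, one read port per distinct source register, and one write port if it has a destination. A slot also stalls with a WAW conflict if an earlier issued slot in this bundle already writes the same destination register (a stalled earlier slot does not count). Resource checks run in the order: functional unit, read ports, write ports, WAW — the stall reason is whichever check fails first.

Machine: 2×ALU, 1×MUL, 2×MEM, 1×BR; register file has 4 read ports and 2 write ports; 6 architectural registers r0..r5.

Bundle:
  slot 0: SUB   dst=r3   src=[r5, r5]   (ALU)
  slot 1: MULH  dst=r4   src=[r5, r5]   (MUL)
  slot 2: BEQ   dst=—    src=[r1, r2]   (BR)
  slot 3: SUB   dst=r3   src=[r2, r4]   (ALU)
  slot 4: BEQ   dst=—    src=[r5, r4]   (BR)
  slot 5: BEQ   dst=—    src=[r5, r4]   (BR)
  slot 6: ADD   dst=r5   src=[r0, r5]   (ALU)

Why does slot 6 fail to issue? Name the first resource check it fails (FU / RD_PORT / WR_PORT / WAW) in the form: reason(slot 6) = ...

#0 ALU src=r5,r5 dispatched  <A:1 Mu:1 Ld:2 B:1 rd:3 wr:1>
#1 MUL src=r5,r5 dispatched  <A:1 Mu:0 Ld:2 B:1 rd:2 wr:0>
#2 BR src=r1,r2 dispatched  <A:1 Mu:0 Ld:2 B:0 rd:0 wr:0>
#3 ALU src=r2,r4 held:RD_PORT  <A:1 Mu:0 Ld:2 B:0 rd:0 wr:0>
#4 BR src=r5,r4 held:FU  <A:1 Mu:0 Ld:2 B:0 rd:0 wr:0>
#5 BR src=r5,r4 held:FU  <A:1 Mu:0 Ld:2 B:0 rd:0 wr:0>
#6 ALU src=r0,r5 held:RD_PORT  <A:1 Mu:0 Ld:2 B:0 rd:0 wr:0>

reason(slot 6) = RD_PORT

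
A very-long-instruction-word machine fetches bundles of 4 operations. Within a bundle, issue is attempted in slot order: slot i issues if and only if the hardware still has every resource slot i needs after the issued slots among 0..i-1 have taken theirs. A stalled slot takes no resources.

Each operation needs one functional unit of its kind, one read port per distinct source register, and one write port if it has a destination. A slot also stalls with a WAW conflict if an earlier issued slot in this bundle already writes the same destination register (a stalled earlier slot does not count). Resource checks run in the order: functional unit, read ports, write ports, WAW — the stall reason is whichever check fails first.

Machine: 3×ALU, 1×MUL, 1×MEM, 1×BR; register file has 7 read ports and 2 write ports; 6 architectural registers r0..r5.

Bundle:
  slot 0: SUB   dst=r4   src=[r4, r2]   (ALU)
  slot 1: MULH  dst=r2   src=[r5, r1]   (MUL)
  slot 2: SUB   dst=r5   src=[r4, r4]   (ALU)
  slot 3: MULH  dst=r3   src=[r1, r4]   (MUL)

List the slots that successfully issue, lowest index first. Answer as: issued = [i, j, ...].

issued = [0, 1]

#0 ALU src=r4,r2 dispatched  <A:2 Mu:1 Ld:1 B:1 rd:5 wr:1>
#1 MUL src=r5,r1 dispatched  <A:2 Mu:0 Ld:1 B:1 rd:3 wr:0>
#2 ALU src=r4,r4 held:WR_PORT  <A:2 Mu:0 Ld:1 B:1 rd:3 wr:0>
#3 MUL src=r1,r4 held:FU  <A:2 Mu:0 Ld:1 B:1 rd:3 wr:0>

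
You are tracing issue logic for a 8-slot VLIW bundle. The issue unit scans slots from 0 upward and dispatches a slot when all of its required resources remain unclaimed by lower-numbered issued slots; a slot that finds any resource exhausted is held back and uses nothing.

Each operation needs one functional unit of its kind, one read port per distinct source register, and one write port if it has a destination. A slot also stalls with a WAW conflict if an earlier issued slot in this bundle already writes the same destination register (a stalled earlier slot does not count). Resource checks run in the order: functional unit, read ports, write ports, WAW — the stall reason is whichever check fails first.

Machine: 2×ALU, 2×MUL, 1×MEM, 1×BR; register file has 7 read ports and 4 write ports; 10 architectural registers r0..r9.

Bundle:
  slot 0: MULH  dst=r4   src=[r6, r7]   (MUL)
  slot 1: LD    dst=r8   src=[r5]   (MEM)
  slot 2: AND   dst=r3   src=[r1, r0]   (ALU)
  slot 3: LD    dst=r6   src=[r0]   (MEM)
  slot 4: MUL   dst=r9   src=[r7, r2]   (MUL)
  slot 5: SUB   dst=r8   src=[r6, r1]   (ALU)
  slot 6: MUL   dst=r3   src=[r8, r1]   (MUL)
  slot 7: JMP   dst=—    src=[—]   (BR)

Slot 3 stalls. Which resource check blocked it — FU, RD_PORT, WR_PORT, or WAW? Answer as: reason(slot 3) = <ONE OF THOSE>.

reason(slot 3) = FU

#0 MUL src=r6,r7 dispatched  <A:2 Mu:1 Ld:1 B:1 rd:5 wr:3>
#1 MEM src=r5 dispatched  <A:2 Mu:1 Ld:0 B:1 rd:4 wr:2>
#2 ALU src=r1,r0 dispatched  <A:1 Mu:1 Ld:0 B:1 rd:2 wr:1>
#3 MEM src=r0 held:FU  <A:1 Mu:1 Ld:0 B:1 rd:2 wr:1>
#4 MUL src=r7,r2 dispatched  <A:1 Mu:0 Ld:0 B:1 rd:0 wr:0>
#5 ALU src=r6,r1 held:RD_PORT  <A:1 Mu:0 Ld:0 B:1 rd:0 wr:0>
#6 MUL src=r8,r1 held:FU  <A:1 Mu:0 Ld:0 B:1 rd:0 wr:0>
#7 BR src=- dispatched  <A:1 Mu:0 Ld:0 B:0 rd:0 wr:0>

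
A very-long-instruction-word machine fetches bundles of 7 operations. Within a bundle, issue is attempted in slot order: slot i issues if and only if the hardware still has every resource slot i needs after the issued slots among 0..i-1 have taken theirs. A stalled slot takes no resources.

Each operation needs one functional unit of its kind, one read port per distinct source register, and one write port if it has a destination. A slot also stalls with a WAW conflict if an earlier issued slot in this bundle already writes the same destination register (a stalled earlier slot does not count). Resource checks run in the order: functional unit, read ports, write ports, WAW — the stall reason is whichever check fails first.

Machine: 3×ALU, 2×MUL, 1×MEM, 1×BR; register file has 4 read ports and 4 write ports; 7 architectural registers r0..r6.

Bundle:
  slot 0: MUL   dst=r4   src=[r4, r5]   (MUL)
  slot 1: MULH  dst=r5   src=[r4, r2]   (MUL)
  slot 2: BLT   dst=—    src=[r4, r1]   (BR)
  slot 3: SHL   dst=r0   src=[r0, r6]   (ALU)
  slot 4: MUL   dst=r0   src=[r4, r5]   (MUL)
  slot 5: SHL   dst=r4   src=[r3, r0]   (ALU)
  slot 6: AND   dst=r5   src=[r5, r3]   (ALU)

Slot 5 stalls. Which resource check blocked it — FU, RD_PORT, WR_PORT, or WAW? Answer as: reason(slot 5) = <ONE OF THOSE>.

reason(slot 5) = RD_PORT

#0 MUL src=r4,r5 dispatched  <A:3 Mu:1 Ld:1 B:1 rd:2 wr:3>
#1 MUL src=r4,r2 dispatched  <A:3 Mu:0 Ld:1 B:1 rd:0 wr:2>
#2 BR src=r4,r1 held:RD_PORT  <A:3 Mu:0 Ld:1 B:1 rd:0 wr:2>
#3 ALU src=r0,r6 held:RD_PORT  <A:3 Mu:0 Ld:1 B:1 rd:0 wr:2>
#4 MUL src=r4,r5 held:FU  <A:3 Mu:0 Ld:1 B:1 rd:0 wr:2>
#5 ALU src=r3,r0 held:RD_PORT  <A:3 Mu:0 Ld:1 B:1 rd:0 wr:2>
#6 ALU src=r5,r3 held:RD_PORT  <A:3 Mu:0 Ld:1 B:1 rd:0 wr:2>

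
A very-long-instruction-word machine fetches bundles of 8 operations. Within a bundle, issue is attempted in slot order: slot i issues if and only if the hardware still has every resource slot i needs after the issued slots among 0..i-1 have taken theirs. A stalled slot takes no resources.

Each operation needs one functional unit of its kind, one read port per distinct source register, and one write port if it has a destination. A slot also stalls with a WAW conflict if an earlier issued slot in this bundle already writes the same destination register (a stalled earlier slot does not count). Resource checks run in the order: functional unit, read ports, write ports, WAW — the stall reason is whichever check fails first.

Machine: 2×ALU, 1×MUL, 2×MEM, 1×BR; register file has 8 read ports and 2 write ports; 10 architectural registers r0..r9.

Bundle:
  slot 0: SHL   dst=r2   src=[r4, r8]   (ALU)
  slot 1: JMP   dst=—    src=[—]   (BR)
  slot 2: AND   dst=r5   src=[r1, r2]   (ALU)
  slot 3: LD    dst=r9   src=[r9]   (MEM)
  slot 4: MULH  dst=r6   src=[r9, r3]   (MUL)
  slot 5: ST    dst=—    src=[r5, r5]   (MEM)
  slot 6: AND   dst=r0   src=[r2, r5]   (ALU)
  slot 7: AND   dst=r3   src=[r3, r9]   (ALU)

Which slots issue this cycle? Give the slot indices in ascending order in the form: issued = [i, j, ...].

  0. ALU→r2 ⇒ go  {1A/1Mu/2Ld/1B | 6r 1w}
  1. BR ⇒ go  {1A/1Mu/2Ld/0B | 6r 1w}
  2. ALU→r5 ⇒ go  {0A/1Mu/2Ld/0B | 4r 0w}
  3. MEM→r9 ⇒ no(WR_PORT)  {0A/1Mu/2Ld/0B | 4r 0w}
  4. MUL→r6 ⇒ no(WR_PORT)  {0A/1Mu/2Ld/0B | 4r 0w}
  5. MEM ⇒ go  {0A/1Mu/1Ld/0B | 3r 0w}
  6. ALU→r0 ⇒ no(FU)  {0A/1Mu/1Ld/0B | 3r 0w}
  7. ALU→r3 ⇒ no(FU)  {0A/1Mu/1Ld/0B | 3r 0w}

issued = [0, 1, 2, 5]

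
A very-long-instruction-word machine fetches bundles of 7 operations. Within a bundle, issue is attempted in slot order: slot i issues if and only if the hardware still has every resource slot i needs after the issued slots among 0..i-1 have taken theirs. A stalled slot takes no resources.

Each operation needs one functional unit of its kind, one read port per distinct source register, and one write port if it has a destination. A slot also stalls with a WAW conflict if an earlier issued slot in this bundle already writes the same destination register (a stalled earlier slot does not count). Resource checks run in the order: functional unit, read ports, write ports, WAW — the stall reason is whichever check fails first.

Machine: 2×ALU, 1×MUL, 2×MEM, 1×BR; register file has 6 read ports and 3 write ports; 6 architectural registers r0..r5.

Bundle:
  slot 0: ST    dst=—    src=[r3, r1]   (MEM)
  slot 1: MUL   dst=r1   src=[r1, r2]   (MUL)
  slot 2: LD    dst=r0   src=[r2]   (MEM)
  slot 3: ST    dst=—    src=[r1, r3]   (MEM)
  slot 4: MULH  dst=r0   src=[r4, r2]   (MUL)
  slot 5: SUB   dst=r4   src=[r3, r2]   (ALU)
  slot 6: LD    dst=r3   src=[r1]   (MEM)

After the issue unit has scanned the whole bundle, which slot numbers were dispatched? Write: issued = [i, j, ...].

slot 0 (MEM): ISSUE — free A2,Mu1,Ld1,B1 rp4 wp3
slot 1 (MUL): ISSUE — free A2,Mu0,Ld1,B1 rp2 wp2
slot 2 (MEM): ISSUE — free A2,Mu0,Ld0,B1 rp1 wp1
slot 3 (MEM): stall FU — free A2,Mu0,Ld0,B1 rp1 wp1
slot 4 (MUL): stall FU — free A2,Mu0,Ld0,B1 rp1 wp1
slot 5 (ALU): stall RD_PORT — free A2,Mu0,Ld0,B1 rp1 wp1
slot 6 (MEM): stall FU — free A2,Mu0,Ld0,B1 rp1 wp1

issued = [0, 1, 2]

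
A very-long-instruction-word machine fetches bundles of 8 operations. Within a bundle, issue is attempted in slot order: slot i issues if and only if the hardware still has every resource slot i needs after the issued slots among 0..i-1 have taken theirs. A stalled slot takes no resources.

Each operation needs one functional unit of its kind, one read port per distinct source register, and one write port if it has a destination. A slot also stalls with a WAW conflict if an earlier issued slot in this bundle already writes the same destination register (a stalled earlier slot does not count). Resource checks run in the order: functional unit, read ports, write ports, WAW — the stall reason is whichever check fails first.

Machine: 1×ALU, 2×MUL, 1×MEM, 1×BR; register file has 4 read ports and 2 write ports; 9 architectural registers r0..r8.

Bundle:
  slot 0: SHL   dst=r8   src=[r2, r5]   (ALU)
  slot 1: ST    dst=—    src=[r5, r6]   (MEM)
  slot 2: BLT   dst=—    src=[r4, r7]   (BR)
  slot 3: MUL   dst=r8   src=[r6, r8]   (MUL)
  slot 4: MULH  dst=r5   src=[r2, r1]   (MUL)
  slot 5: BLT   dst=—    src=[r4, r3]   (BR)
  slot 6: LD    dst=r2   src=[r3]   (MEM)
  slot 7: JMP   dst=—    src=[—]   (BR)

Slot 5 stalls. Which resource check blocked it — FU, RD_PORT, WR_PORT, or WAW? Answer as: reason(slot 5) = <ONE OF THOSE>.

[0] ALU needs rd=2 wr=1: ok; after: ALU=0 MUL=2 MEM=1 BR=1, R=2, W=1
[1] MEM needs rd=2 wr=0: ok; after: ALU=0 MUL=2 MEM=0 BR=1, R=0, W=1
[2] BR needs rd=2 wr=0: RD_PORT; after: ALU=0 MUL=2 MEM=0 BR=1, R=0, W=1
[3] MUL needs rd=2 wr=1: RD_PORT; after: ALU=0 MUL=2 MEM=0 BR=1, R=0, W=1
[4] MUL needs rd=2 wr=1: RD_PORT; after: ALU=0 MUL=2 MEM=0 BR=1, R=0, W=1
[5] BR needs rd=2 wr=0: RD_PORT; after: ALU=0 MUL=2 MEM=0 BR=1, R=0, W=1
[6] MEM needs rd=1 wr=1: FU; after: ALU=0 MUL=2 MEM=0 BR=1, R=0, W=1
[7] BR needs rd=0 wr=0: ok; after: ALU=0 MUL=2 MEM=0 BR=0, R=0, W=1

reason(slot 5) = RD_PORT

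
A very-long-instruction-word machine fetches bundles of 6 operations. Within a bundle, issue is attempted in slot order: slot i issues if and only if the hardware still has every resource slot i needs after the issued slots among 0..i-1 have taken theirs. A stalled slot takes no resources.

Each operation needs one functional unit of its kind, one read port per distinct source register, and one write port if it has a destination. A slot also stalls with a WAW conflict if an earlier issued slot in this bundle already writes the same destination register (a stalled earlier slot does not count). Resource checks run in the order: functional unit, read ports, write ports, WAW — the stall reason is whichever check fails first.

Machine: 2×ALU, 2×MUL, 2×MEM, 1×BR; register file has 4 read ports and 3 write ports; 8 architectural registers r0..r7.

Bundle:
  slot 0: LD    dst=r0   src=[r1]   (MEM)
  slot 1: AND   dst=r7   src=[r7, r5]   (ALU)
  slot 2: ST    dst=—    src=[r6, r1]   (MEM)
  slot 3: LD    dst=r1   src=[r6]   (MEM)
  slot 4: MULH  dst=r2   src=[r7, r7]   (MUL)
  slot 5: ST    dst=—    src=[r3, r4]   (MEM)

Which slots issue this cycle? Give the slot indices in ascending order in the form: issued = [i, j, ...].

[0] MEM needs rd=1 wr=1: ok; after: ALU=2 MUL=2 MEM=1 BR=1, R=3, W=2
[1] ALU needs rd=2 wr=1: ok; after: ALU=1 MUL=2 MEM=1 BR=1, R=1, W=1
[2] MEM needs rd=2 wr=0: RD_PORT; after: ALU=1 MUL=2 MEM=1 BR=1, R=1, W=1
[3] MEM needs rd=1 wr=1: ok; after: ALU=1 MUL=2 MEM=0 BR=1, R=0, W=0
[4] MUL needs rd=1 wr=1: RD_PORT; after: ALU=1 MUL=2 MEM=0 BR=1, R=0, W=0
[5] MEM needs rd=2 wr=0: FU; after: ALU=1 MUL=2 MEM=0 BR=1, R=0, W=0

issued = [0, 1, 3]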